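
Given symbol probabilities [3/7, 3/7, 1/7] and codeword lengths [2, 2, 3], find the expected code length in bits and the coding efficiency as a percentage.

Average length L = Σ p_i × l_i = 2.1429 bits
Entropy H = 1.4488 bits
Efficiency η = H/L × 100% = 67.61%


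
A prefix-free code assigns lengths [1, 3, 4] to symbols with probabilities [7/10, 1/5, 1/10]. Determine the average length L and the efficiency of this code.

Average length L = Σ p_i × l_i = 1.7000 bits
Entropy H = 1.1568 bits
Efficiency η = H/L × 100% = 68.05%


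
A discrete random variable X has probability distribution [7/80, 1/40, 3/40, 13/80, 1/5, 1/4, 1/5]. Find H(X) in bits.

H(X) = -Σ p(x) log₂ p(x)
  -7/80 × log₂(7/80) = 0.3075
  -1/40 × log₂(1/40) = 0.1330
  -3/40 × log₂(3/40) = 0.2803
  -13/80 × log₂(13/80) = 0.4260
  -1/5 × log₂(1/5) = 0.4644
  -1/4 × log₂(1/4) = 0.5000
  -1/5 × log₂(1/5) = 0.4644
H(X) = 2.5756 bits


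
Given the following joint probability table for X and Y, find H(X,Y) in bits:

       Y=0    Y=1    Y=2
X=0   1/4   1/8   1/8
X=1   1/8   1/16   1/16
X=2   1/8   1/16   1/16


H(X,Y) = -Σ p(x,y) log₂ p(x,y)
  p(0,0)=1/4: -0.2500 × log₂(0.2500) = 0.5000
  p(0,1)=1/8: -0.1250 × log₂(0.1250) = 0.3750
  p(0,2)=1/8: -0.1250 × log₂(0.1250) = 0.3750
  p(1,0)=1/8: -0.1250 × log₂(0.1250) = 0.3750
  p(1,1)=1/16: -0.0625 × log₂(0.0625) = 0.2500
  p(1,2)=1/16: -0.0625 × log₂(0.0625) = 0.2500
  p(2,0)=1/8: -0.1250 × log₂(0.1250) = 0.3750
  p(2,1)=1/16: -0.0625 × log₂(0.0625) = 0.2500
  p(2,2)=1/16: -0.0625 × log₂(0.0625) = 0.2500
H(X,Y) = 3.0000 bits


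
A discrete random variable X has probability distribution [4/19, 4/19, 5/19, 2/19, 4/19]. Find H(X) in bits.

H(X) = -Σ p(x) log₂ p(x)
  -4/19 × log₂(4/19) = 0.4732
  -4/19 × log₂(4/19) = 0.4732
  -5/19 × log₂(5/19) = 0.5068
  -2/19 × log₂(2/19) = 0.3419
  -4/19 × log₂(4/19) = 0.4732
H(X) = 2.2685 bits


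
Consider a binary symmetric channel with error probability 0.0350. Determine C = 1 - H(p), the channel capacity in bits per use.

For BSC with error probability p:
C = 1 - H(p) where H(p) is binary entropy
H(0.0350) = -0.0350 × log₂(0.0350) - 0.9650 × log₂(0.9650)
H(p) = 0.2189
C = 1 - 0.2189 = 0.7811 bits/use


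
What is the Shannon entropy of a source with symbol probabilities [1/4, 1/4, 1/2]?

H(X) = -Σ p(x) log₂ p(x)
  -1/4 × log₂(1/4) = 0.5000
  -1/4 × log₂(1/4) = 0.5000
  -1/2 × log₂(1/2) = 0.5000
H(X) = 1.5000 bits


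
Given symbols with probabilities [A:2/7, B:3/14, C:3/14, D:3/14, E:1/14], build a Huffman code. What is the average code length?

Huffman tree construction:
Combine smallest probabilities repeatedly
Resulting codes:
  A: 10 (length 2)
  B: 111 (length 3)
  C: 00 (length 2)
  D: 01 (length 2)
  E: 110 (length 3)
Average length = Σ p(s) × length(s) = 2.2857 bits


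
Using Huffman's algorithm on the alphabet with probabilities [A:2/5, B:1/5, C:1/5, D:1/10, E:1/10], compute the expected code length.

Huffman tree construction:
Combine smallest probabilities repeatedly
Resulting codes:
  A: 11 (length 2)
  B: 00 (length 2)
  C: 01 (length 2)
  D: 100 (length 3)
  E: 101 (length 3)
Average length = Σ p(s) × length(s) = 2.2000 bits


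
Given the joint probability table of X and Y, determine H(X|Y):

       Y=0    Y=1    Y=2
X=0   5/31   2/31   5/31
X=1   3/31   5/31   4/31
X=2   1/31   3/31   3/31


H(X|Y) = Σ_y p(y) H(X|Y=y)
  p(Y=0) = 9/31, H(X|Y=0) = 1.3516
  p(Y=1) = 10/31, H(X|Y=1) = 1.4855
  p(Y=2) = 12/31, H(X|Y=2) = 1.5546
H(X|Y) = 0.2903×1.3516 + 0.3226×1.4855 + 0.3871×1.5546 = 1.4734 bits


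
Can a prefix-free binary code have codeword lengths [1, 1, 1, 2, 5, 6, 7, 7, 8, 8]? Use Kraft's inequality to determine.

Kraft inequality: Σ 2^(-l_i) ≤ 1 for prefix-free code
Calculating: 2^(-1) + 2^(-1) + 2^(-1) + 2^(-2) + 2^(-5) + 2^(-6) + 2^(-7) + 2^(-7) + 2^(-8) + 2^(-8)
= 0.5 + 0.5 + 0.5 + 0.25 + 0.03125 + 0.015625 + 0.0078125 + 0.0078125 + 0.00390625 + 0.00390625
= 1.8203
Since 1.8203 > 1, prefix-free code does not exist


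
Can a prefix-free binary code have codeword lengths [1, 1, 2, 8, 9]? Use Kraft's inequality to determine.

Kraft inequality: Σ 2^(-l_i) ≤ 1 for prefix-free code
Calculating: 2^(-1) + 2^(-1) + 2^(-2) + 2^(-8) + 2^(-9)
= 0.5 + 0.5 + 0.25 + 0.00390625 + 0.001953125
= 1.2559
Since 1.2559 > 1, prefix-free code does not exist


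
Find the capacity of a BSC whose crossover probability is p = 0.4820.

For BSC with error probability p:
C = 1 - H(p) where H(p) is binary entropy
H(0.4820) = -0.4820 × log₂(0.4820) - 0.5180 × log₂(0.5180)
H(p) = 0.9991
C = 1 - 0.9991 = 0.0009 bits/use


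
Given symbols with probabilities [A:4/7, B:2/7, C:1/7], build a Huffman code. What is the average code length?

Huffman tree construction:
Combine smallest probabilities repeatedly
Resulting codes:
  A: 1 (length 1)
  B: 01 (length 2)
  C: 00 (length 2)
Average length = Σ p(s) × length(s) = 1.4286 bits


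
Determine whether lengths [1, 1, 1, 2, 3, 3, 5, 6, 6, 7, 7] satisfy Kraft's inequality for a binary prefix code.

Kraft inequality: Σ 2^(-l_i) ≤ 1 for prefix-free code
Calculating: 2^(-1) + 2^(-1) + 2^(-1) + 2^(-2) + 2^(-3) + 2^(-3) + 2^(-5) + 2^(-6) + 2^(-6) + 2^(-7) + 2^(-7)
= 0.5 + 0.5 + 0.5 + 0.25 + 0.125 + 0.125 + 0.03125 + 0.015625 + 0.015625 + 0.0078125 + 0.0078125
= 2.0781
Since 2.0781 > 1, prefix-free code does not exist


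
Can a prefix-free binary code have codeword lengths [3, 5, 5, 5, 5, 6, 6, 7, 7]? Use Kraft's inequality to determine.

Kraft inequality: Σ 2^(-l_i) ≤ 1 for prefix-free code
Calculating: 2^(-3) + 2^(-5) + 2^(-5) + 2^(-5) + 2^(-5) + 2^(-6) + 2^(-6) + 2^(-7) + 2^(-7)
= 0.125 + 0.03125 + 0.03125 + 0.03125 + 0.03125 + 0.015625 + 0.015625 + 0.0078125 + 0.0078125
= 0.2969
Since 0.2969 ≤ 1, prefix-free code exists


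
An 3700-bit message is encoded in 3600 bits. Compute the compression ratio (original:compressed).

Compression ratio = Original / Compressed
= 3700 / 3600 = 1.03:1


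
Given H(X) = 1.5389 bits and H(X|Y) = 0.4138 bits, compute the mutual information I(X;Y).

I(X;Y) = H(X) - H(X|Y)
I(X;Y) = 1.5389 - 0.4138 = 1.1251 bits


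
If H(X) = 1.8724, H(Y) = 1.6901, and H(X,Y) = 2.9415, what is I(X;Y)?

I(X;Y) = H(X) + H(Y) - H(X,Y)
I(X;Y) = 1.8724 + 1.6901 - 2.9415 = 0.621 bits


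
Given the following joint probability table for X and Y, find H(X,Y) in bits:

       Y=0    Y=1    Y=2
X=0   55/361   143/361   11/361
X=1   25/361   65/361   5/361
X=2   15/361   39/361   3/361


H(X,Y) = -Σ p(x,y) log₂ p(x,y)
  p(0,0)=55/361: -0.1524 × log₂(0.1524) = 0.4136
  p(0,1)=143/361: -0.3961 × log₂(0.3961) = 0.5292
  p(0,2)=11/361: -0.0305 × log₂(0.0305) = 0.1535
  p(1,0)=25/361: -0.0693 × log₂(0.0693) = 0.2668
  p(1,1)=65/361: -0.1801 × log₂(0.1801) = 0.4454
  p(1,2)=5/361: -0.0139 × log₂(0.0139) = 0.0855
  p(2,0)=15/361: -0.0416 × log₂(0.0416) = 0.1907
  p(2,1)=39/361: -0.1080 × log₂(0.1080) = 0.3468
  p(2,2)=3/361: -0.0083 × log₂(0.0083) = 0.0574
H(X,Y) = 2.4888 bits


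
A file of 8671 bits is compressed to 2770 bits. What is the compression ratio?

Compression ratio = Original / Compressed
= 8671 / 2770 = 3.13:1


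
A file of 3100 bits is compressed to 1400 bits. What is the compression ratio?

Compression ratio = Original / Compressed
= 3100 / 1400 = 2.21:1


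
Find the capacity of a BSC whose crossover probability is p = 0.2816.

For BSC with error probability p:
C = 1 - H(p) where H(p) is binary entropy
H(0.2816) = -0.2816 × log₂(0.2816) - 0.7184 × log₂(0.7184)
H(p) = 0.8576
C = 1 - 0.8576 = 0.1424 bits/use


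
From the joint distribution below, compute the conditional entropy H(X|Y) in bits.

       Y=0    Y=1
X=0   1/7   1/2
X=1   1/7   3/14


H(X|Y) = Σ_y p(y) H(X|Y=y)
  p(Y=0) = 2/7, H(X|Y=0) = 1.0000
  p(Y=1) = 5/7, H(X|Y=1) = 0.8813
H(X|Y) = 0.2857×1.0000 + 0.7143×0.8813 = 0.9152 bits


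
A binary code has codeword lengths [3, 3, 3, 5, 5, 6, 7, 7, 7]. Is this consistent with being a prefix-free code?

Kraft inequality: Σ 2^(-l_i) ≤ 1 for prefix-free code
Calculating: 2^(-3) + 2^(-3) + 2^(-3) + 2^(-5) + 2^(-5) + 2^(-6) + 2^(-7) + 2^(-7) + 2^(-7)
= 0.125 + 0.125 + 0.125 + 0.03125 + 0.03125 + 0.015625 + 0.0078125 + 0.0078125 + 0.0078125
= 0.4766
Since 0.4766 ≤ 1, prefix-free code exists


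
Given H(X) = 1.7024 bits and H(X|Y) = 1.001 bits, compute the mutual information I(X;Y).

I(X;Y) = H(X) - H(X|Y)
I(X;Y) = 1.7024 - 1.001 = 0.7014 bits


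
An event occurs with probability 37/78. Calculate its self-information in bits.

Information content I(x) = -log₂(p(x))
I = -log₂(37/78) = -log₂(0.4744)
I = 1.0759 bits


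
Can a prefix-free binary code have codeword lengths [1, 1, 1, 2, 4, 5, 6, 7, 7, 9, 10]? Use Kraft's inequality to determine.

Kraft inequality: Σ 2^(-l_i) ≤ 1 for prefix-free code
Calculating: 2^(-1) + 2^(-1) + 2^(-1) + 2^(-2) + 2^(-4) + 2^(-5) + 2^(-6) + 2^(-7) + 2^(-7) + 2^(-9) + 2^(-10)
= 0.5 + 0.5 + 0.5 + 0.25 + 0.0625 + 0.03125 + 0.015625 + 0.0078125 + 0.0078125 + 0.001953125 + 0.0009765625
= 1.8779
Since 1.8779 > 1, prefix-free code does not exist


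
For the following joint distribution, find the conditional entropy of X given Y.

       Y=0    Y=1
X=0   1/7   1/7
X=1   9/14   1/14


H(X|Y) = Σ_y p(y) H(X|Y=y)
  p(Y=0) = 11/14, H(X|Y=0) = 0.6840
  p(Y=1) = 3/14, H(X|Y=1) = 0.9183
H(X|Y) = 0.7857×0.6840 + 0.2143×0.9183 = 0.7342 bits


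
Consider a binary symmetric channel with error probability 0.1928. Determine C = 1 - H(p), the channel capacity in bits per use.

For BSC with error probability p:
C = 1 - H(p) where H(p) is binary entropy
H(0.1928) = -0.1928 × log₂(0.1928) - 0.8072 × log₂(0.8072)
H(p) = 0.7073
C = 1 - 0.7073 = 0.2927 bits/use


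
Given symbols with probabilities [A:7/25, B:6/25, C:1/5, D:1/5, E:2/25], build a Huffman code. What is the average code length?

Huffman tree construction:
Combine smallest probabilities repeatedly
Resulting codes:
  A: 10 (length 2)
  B: 01 (length 2)
  C: 111 (length 3)
  D: 00 (length 2)
  E: 110 (length 3)
Average length = Σ p(s) × length(s) = 2.2800 bits


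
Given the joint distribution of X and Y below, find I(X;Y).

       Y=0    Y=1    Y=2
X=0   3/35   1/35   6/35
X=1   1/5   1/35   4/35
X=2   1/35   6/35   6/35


H(X) = 1.5766, H(Y) = 1.5277, H(X,Y) = 2.8740
I(X;Y) = H(X) + H(Y) - H(X,Y) = 0.2304 bits


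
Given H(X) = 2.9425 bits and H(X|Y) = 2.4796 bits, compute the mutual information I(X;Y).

I(X;Y) = H(X) - H(X|Y)
I(X;Y) = 2.9425 - 2.4796 = 0.4629 bits


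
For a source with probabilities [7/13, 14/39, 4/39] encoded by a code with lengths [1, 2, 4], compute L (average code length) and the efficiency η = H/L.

Average length L = Σ p_i × l_i = 1.6667 bits
Entropy H = 1.3484 bits
Efficiency η = H/L × 100% = 80.91%


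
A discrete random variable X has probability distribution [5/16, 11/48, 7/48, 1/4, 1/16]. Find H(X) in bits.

H(X) = -Σ p(x) log₂ p(x)
  -5/16 × log₂(5/16) = 0.5244
  -11/48 × log₂(11/48) = 0.4871
  -7/48 × log₂(7/48) = 0.4051
  -1/4 × log₂(1/4) = 0.5000
  -1/16 × log₂(1/16) = 0.2500
H(X) = 2.1666 bits


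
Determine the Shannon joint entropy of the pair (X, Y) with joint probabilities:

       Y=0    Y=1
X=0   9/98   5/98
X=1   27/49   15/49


H(X,Y) = -Σ p(x,y) log₂ p(x,y)
  p(0,0)=9/98: -0.0918 × log₂(0.0918) = 0.3164
  p(0,1)=5/98: -0.0510 × log₂(0.0510) = 0.2190
  p(1,0)=27/49: -0.5510 × log₂(0.5510) = 0.4738
  p(1,1)=15/49: -0.3061 × log₂(0.3061) = 0.5228
H(X,Y) = 1.5320 bits


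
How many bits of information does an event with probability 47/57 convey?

Information content I(x) = -log₂(p(x))
I = -log₂(47/57) = -log₂(0.8246)
I = 0.2783 bits


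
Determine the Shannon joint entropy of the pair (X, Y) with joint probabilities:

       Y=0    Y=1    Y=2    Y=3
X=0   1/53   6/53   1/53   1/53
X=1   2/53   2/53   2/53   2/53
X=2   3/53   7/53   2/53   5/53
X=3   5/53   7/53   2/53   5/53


H(X,Y) = -Σ p(x,y) log₂ p(x,y)
  p(0,0)=1/53: -0.0189 × log₂(0.0189) = 0.1081
  p(0,1)=6/53: -0.1132 × log₂(0.1132) = 0.3558
  p(0,2)=1/53: -0.0189 × log₂(0.0189) = 0.1081
  p(0,3)=1/53: -0.0189 × log₂(0.0189) = 0.1081
  p(1,0)=2/53: -0.0377 × log₂(0.0377) = 0.1784
  p(1,1)=2/53: -0.0377 × log₂(0.0377) = 0.1784
  p(1,2)=2/53: -0.0377 × log₂(0.0377) = 0.1784
  p(1,3)=2/53: -0.0377 × log₂(0.0377) = 0.1784
  p(2,0)=3/53: -0.0566 × log₂(0.0566) = 0.2345
  p(2,1)=7/53: -0.1321 × log₂(0.1321) = 0.3857
  p(2,2)=2/53: -0.0377 × log₂(0.0377) = 0.1784
  p(2,3)=5/53: -0.0943 × log₂(0.0943) = 0.3213
  p(3,0)=5/53: -0.0943 × log₂(0.0943) = 0.3213
  p(3,1)=7/53: -0.1321 × log₂(0.1321) = 0.3857
  p(3,2)=2/53: -0.0377 × log₂(0.0377) = 0.1784
  p(3,3)=5/53: -0.0943 × log₂(0.0943) = 0.3213
H(X,Y) = 3.7204 bits


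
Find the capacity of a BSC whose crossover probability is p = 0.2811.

For BSC with error probability p:
C = 1 - H(p) where H(p) is binary entropy
H(0.2811) = -0.2811 × log₂(0.2811) - 0.7189 × log₂(0.7189)
H(p) = 0.8569
C = 1 - 0.8569 = 0.1431 bits/use


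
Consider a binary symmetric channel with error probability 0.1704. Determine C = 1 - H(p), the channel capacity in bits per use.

For BSC with error probability p:
C = 1 - H(p) where H(p) is binary entropy
H(0.1704) = -0.1704 × log₂(0.1704) - 0.8296 × log₂(0.8296)
H(p) = 0.6586
C = 1 - 0.6586 = 0.3414 bits/use


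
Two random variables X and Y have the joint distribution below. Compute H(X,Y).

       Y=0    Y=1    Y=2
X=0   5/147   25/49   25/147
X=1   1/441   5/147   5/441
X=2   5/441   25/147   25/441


H(X,Y) = -Σ p(x,y) log₂ p(x,y)
  p(0,0)=5/147: -0.0340 × log₂(0.0340) = 0.1659
  p(0,1)=25/49: -0.5102 × log₂(0.5102) = 0.4953
  p(0,2)=25/147: -0.1701 × log₂(0.1701) = 0.4347
  p(1,0)=1/441: -0.0023 × log₂(0.0023) = 0.0199
  p(1,1)=5/147: -0.0340 × log₂(0.0340) = 0.1659
  p(1,2)=5/441: -0.0113 × log₂(0.0113) = 0.0733
  p(2,0)=5/441: -0.0113 × log₂(0.0113) = 0.0733
  p(2,1)=25/147: -0.1701 × log₂(0.1701) = 0.4347
  p(2,2)=25/441: -0.0567 × log₂(0.0567) = 0.2347
H(X,Y) = 2.0977 bits


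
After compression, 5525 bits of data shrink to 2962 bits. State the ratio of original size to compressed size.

Compression ratio = Original / Compressed
= 5525 / 2962 = 1.87:1


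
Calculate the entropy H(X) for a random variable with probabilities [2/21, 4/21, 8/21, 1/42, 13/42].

H(X) = -Σ p(x) log₂ p(x)
  -2/21 × log₂(2/21) = 0.3231
  -4/21 × log₂(4/21) = 0.4557
  -8/21 × log₂(8/21) = 0.5304
  -1/42 × log₂(1/42) = 0.1284
  -13/42 × log₂(13/42) = 0.5237
H(X) = 1.9612 bits


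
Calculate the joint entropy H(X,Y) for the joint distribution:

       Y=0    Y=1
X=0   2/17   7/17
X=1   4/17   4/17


H(X,Y) = -Σ p(x,y) log₂ p(x,y)
  p(0,0)=2/17: -0.1176 × log₂(0.1176) = 0.3632
  p(0,1)=7/17: -0.4118 × log₂(0.4118) = 0.5271
  p(1,0)=4/17: -0.2353 × log₂(0.2353) = 0.4912
  p(1,1)=4/17: -0.2353 × log₂(0.2353) = 0.4912
H(X,Y) = 1.8727 bits


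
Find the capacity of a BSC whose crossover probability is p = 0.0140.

For BSC with error probability p:
C = 1 - H(p) where H(p) is binary entropy
H(0.0140) = -0.0140 × log₂(0.0140) - 0.9860 × log₂(0.9860)
H(p) = 0.1063
C = 1 - 0.1063 = 0.8937 bits/use


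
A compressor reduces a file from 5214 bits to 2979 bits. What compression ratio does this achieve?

Compression ratio = Original / Compressed
= 5214 / 2979 = 1.75:1


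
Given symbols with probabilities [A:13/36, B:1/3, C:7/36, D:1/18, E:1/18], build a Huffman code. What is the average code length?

Huffman tree construction:
Combine smallest probabilities repeatedly
Resulting codes:
  A: 0 (length 1)
  B: 11 (length 2)
  C: 101 (length 3)
  D: 1000 (length 4)
  E: 1001 (length 4)
Average length = Σ p(s) × length(s) = 2.0556 bits


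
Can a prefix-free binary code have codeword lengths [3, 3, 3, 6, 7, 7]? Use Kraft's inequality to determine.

Kraft inequality: Σ 2^(-l_i) ≤ 1 for prefix-free code
Calculating: 2^(-3) + 2^(-3) + 2^(-3) + 2^(-6) + 2^(-7) + 2^(-7)
= 0.125 + 0.125 + 0.125 + 0.015625 + 0.0078125 + 0.0078125
= 0.4062
Since 0.4062 ≤ 1, prefix-free code exists


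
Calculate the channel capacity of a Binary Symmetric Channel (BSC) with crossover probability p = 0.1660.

For BSC with error probability p:
C = 1 - H(p) where H(p) is binary entropy
H(0.1660) = -0.1660 × log₂(0.1660) - 0.8340 × log₂(0.8340)
H(p) = 0.6485
C = 1 - 0.6485 = 0.3515 bits/use


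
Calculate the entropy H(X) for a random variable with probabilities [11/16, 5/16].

H(X) = -Σ p(x) log₂ p(x)
  -11/16 × log₂(11/16) = 0.3716
  -5/16 × log₂(5/16) = 0.5244
H(X) = 0.8960 bits


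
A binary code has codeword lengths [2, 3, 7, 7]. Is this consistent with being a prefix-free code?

Kraft inequality: Σ 2^(-l_i) ≤ 1 for prefix-free code
Calculating: 2^(-2) + 2^(-3) + 2^(-7) + 2^(-7)
= 0.25 + 0.125 + 0.0078125 + 0.0078125
= 0.3906
Since 0.3906 ≤ 1, prefix-free code exists


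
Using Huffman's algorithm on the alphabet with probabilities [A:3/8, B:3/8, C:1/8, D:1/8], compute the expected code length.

Huffman tree construction:
Combine smallest probabilities repeatedly
Resulting codes:
  A: 11 (length 2)
  B: 0 (length 1)
  C: 100 (length 3)
  D: 101 (length 3)
Average length = Σ p(s) × length(s) = 1.8750 bits


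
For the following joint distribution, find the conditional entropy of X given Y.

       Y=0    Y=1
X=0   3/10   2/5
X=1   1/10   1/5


H(X|Y) = Σ_y p(y) H(X|Y=y)
  p(Y=0) = 2/5, H(X|Y=0) = 0.8113
  p(Y=1) = 3/5, H(X|Y=1) = 0.9183
H(X|Y) = 0.4000×0.8113 + 0.6000×0.9183 = 0.8755 bits


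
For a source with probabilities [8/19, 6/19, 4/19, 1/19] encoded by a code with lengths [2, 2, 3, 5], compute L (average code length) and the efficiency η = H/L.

Average length L = Σ p_i × l_i = 2.3684 bits
Entropy H = 1.7474 bits
Efficiency η = H/L × 100% = 73.78%


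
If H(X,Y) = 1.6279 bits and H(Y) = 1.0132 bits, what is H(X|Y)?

Chain rule: H(X,Y) = H(X|Y) + H(Y)
H(X|Y) = H(X,Y) - H(Y) = 1.6279 - 1.0132 = 0.6147 bits


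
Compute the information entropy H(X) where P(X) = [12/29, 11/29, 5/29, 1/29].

H(X) = -Σ p(x) log₂ p(x)
  -12/29 × log₂(12/29) = 0.5268
  -11/29 × log₂(11/29) = 0.5305
  -5/29 × log₂(5/29) = 0.4373
  -1/29 × log₂(1/29) = 0.1675
H(X) = 1.6620 bits


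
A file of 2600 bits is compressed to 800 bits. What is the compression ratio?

Compression ratio = Original / Compressed
= 2600 / 800 = 3.25:1


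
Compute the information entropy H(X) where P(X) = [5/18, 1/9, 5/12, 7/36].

H(X) = -Σ p(x) log₂ p(x)
  -5/18 × log₂(5/18) = 0.5133
  -1/9 × log₂(1/9) = 0.3522
  -5/12 × log₂(5/12) = 0.5263
  -7/36 × log₂(7/36) = 0.4594
H(X) = 1.8512 bits


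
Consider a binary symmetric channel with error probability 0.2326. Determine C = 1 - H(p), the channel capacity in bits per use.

For BSC with error probability p:
C = 1 - H(p) where H(p) is binary entropy
H(0.2326) = -0.2326 × log₂(0.2326) - 0.7674 × log₂(0.7674)
H(p) = 0.7825
C = 1 - 0.7825 = 0.2175 bits/use


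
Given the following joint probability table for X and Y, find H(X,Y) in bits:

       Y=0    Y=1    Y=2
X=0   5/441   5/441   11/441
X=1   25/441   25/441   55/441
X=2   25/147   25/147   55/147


H(X,Y) = -Σ p(x,y) log₂ p(x,y)
  p(0,0)=5/441: -0.0113 × log₂(0.0113) = 0.0733
  p(0,1)=5/441: -0.0113 × log₂(0.0113) = 0.0733
  p(0,2)=11/441: -0.0249 × log₂(0.0249) = 0.1328
  p(1,0)=25/441: -0.0567 × log₂(0.0567) = 0.2347
  p(1,1)=25/441: -0.0567 × log₂(0.0567) = 0.2347
  p(1,2)=55/441: -0.1247 × log₂(0.1247) = 0.3746
  p(2,0)=25/147: -0.1701 × log₂(0.1701) = 0.4347
  p(2,1)=25/147: -0.1701 × log₂(0.1701) = 0.4347
  p(2,2)=55/147: -0.3741 × log₂(0.3741) = 0.5307
H(X,Y) = 2.5234 bits


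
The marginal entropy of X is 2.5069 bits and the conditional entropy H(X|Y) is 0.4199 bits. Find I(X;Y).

I(X;Y) = H(X) - H(X|Y)
I(X;Y) = 2.5069 - 0.4199 = 2.087 bits


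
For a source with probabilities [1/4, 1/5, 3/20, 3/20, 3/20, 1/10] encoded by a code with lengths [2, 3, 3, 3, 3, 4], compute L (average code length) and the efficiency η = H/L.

Average length L = Σ p_i × l_i = 2.8500 bits
Entropy H = 2.5282 bits
Efficiency η = H/L × 100% = 88.71%


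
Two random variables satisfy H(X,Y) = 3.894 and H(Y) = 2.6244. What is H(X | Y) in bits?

Chain rule: H(X,Y) = H(X|Y) + H(Y)
H(X|Y) = H(X,Y) - H(Y) = 3.894 - 2.6244 = 1.2696 bits


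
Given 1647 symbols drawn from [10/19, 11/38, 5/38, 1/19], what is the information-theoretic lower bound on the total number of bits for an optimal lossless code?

Entropy H = 1.6137 bits/symbol
Minimum bits = H × n = 1.6137 × 1647
= 2657.71 bits


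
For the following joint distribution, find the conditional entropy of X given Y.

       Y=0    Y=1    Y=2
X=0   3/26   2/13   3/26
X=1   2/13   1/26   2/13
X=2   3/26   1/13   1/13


H(X|Y) = Σ_y p(y) H(X|Y=y)
  p(Y=0) = 5/13, H(X|Y=0) = 1.5710
  p(Y=1) = 7/26, H(X|Y=1) = 1.3788
  p(Y=2) = 9/26, H(X|Y=2) = 1.5305
H(X|Y) = 0.3846×1.5710 + 0.2692×1.3788 + 0.3462×1.5305 = 1.5052 bits


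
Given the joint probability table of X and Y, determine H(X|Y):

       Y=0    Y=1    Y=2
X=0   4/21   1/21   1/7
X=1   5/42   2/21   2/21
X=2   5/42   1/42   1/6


H(X|Y) = Σ_y p(y) H(X|Y=y)
  p(Y=0) = 3/7, H(X|Y=0) = 1.5466
  p(Y=1) = 1/6, H(X|Y=1) = 1.3788
  p(Y=2) = 17/42, H(X|Y=2) = 1.5486
H(X|Y) = 0.4286×1.5466 + 0.1667×1.3788 + 0.4048×1.5486 = 1.5194 bits


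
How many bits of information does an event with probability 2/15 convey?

Information content I(x) = -log₂(p(x))
I = -log₂(2/15) = -log₂(0.1333)
I = 2.9069 bits


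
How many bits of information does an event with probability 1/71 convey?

Information content I(x) = -log₂(p(x))
I = -log₂(1/71) = -log₂(0.0141)
I = 6.1497 bits


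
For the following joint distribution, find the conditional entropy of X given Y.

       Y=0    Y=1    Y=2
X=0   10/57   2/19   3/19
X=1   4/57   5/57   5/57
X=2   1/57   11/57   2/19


H(X|Y) = Σ_y p(y) H(X|Y=y)
  p(Y=0) = 5/19, H(X|Y=0) = 1.1589
  p(Y=1) = 22/57, H(X|Y=1) = 1.4970
  p(Y=2) = 20/57, H(X|Y=2) = 1.5395
H(X|Y) = 0.2632×1.1589 + 0.3860×1.4970 + 0.3509×1.5395 = 1.4230 bits


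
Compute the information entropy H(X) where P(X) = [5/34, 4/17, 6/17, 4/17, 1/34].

H(X) = -Σ p(x) log₂ p(x)
  -5/34 × log₂(5/34) = 0.4067
  -4/17 × log₂(4/17) = 0.4912
  -6/17 × log₂(6/17) = 0.5303
  -4/17 × log₂(4/17) = 0.4912
  -1/34 × log₂(1/34) = 0.1496
H(X) = 2.0690 bits


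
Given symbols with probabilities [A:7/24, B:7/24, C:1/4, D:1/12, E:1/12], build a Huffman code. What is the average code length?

Huffman tree construction:
Combine smallest probabilities repeatedly
Resulting codes:
  A: 10 (length 2)
  B: 11 (length 2)
  C: 01 (length 2)
  D: 000 (length 3)
  E: 001 (length 3)
Average length = Σ p(s) × length(s) = 2.1667 bits


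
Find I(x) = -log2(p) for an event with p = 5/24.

Information content I(x) = -log₂(p(x))
I = -log₂(5/24) = -log₂(0.2083)
I = 2.2630 bits


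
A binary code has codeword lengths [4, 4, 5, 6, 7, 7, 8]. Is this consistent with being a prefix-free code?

Kraft inequality: Σ 2^(-l_i) ≤ 1 for prefix-free code
Calculating: 2^(-4) + 2^(-4) + 2^(-5) + 2^(-6) + 2^(-7) + 2^(-7) + 2^(-8)
= 0.0625 + 0.0625 + 0.03125 + 0.015625 + 0.0078125 + 0.0078125 + 0.00390625
= 0.1914
Since 0.1914 ≤ 1, prefix-free code exists


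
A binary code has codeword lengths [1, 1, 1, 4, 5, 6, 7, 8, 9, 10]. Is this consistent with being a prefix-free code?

Kraft inequality: Σ 2^(-l_i) ≤ 1 for prefix-free code
Calculating: 2^(-1) + 2^(-1) + 2^(-1) + 2^(-4) + 2^(-5) + 2^(-6) + 2^(-7) + 2^(-8) + 2^(-9) + 2^(-10)
= 0.5 + 0.5 + 0.5 + 0.0625 + 0.03125 + 0.015625 + 0.0078125 + 0.00390625 + 0.001953125 + 0.0009765625
= 1.6240
Since 1.6240 > 1, prefix-free code does not exist


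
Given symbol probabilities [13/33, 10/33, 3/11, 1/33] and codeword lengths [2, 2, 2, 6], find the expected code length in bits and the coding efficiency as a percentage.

Average length L = Σ p_i × l_i = 2.1212 bits
Entropy H = 1.7155 bits
Efficiency η = H/L × 100% = 80.87%


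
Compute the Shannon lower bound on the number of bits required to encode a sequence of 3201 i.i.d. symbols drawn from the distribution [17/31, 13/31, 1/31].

Entropy H = 1.1609 bits/symbol
Minimum bits = H × n = 1.1609 × 3201
= 3716.00 bits


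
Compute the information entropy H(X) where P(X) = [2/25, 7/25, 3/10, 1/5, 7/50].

H(X) = -Σ p(x) log₂ p(x)
  -2/25 × log₂(2/25) = 0.2915
  -7/25 × log₂(7/25) = 0.5142
  -3/10 × log₂(3/10) = 0.5211
  -1/5 × log₂(1/5) = 0.4644
  -7/50 × log₂(7/50) = 0.3971
H(X) = 2.1883 bits


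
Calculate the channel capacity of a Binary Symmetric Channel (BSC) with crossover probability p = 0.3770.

For BSC with error probability p:
C = 1 - H(p) where H(p) is binary entropy
H(0.3770) = -0.3770 × log₂(0.3770) - 0.6230 × log₂(0.6230)
H(p) = 0.9559
C = 1 - 0.9559 = 0.0441 bits/use


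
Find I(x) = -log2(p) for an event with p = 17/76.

Information content I(x) = -log₂(p(x))
I = -log₂(17/76) = -log₂(0.2237)
I = 2.1605 bits


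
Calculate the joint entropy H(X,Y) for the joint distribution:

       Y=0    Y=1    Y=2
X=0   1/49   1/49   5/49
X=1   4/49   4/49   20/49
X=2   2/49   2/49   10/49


H(X,Y) = -Σ p(x,y) log₂ p(x,y)
  p(0,0)=1/49: -0.0204 × log₂(0.0204) = 0.1146
  p(0,1)=1/49: -0.0204 × log₂(0.0204) = 0.1146
  p(0,2)=5/49: -0.1020 × log₂(0.1020) = 0.3360
  p(1,0)=4/49: -0.0816 × log₂(0.0816) = 0.2951
  p(1,1)=4/49: -0.0816 × log₂(0.0816) = 0.2951
  p(1,2)=20/49: -0.4082 × log₂(0.4082) = 0.5277
  p(2,0)=2/49: -0.0408 × log₂(0.0408) = 0.1884
  p(2,1)=2/49: -0.0408 × log₂(0.0408) = 0.1884
  p(2,2)=10/49: -0.2041 × log₂(0.2041) = 0.4679
H(X,Y) = 2.5276 bits


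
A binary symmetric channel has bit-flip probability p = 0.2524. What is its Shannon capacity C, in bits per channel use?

For BSC with error probability p:
C = 1 - H(p) where H(p) is binary entropy
H(0.2524) = -0.2524 × log₂(0.2524) - 0.7476 × log₂(0.7476)
H(p) = 0.8151
C = 1 - 0.8151 = 0.1849 bits/use


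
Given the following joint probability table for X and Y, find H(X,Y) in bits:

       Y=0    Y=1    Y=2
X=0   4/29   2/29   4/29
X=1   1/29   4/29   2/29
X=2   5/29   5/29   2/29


H(X,Y) = -Σ p(x,y) log₂ p(x,y)
  p(0,0)=4/29: -0.1379 × log₂(0.1379) = 0.3942
  p(0,1)=2/29: -0.0690 × log₂(0.0690) = 0.2661
  p(0,2)=4/29: -0.1379 × log₂(0.1379) = 0.3942
  p(1,0)=1/29: -0.0345 × log₂(0.0345) = 0.1675
  p(1,1)=4/29: -0.1379 × log₂(0.1379) = 0.3942
  p(1,2)=2/29: -0.0690 × log₂(0.0690) = 0.2661
  p(2,0)=5/29: -0.1724 × log₂(0.1724) = 0.4373
  p(2,1)=5/29: -0.1724 × log₂(0.1724) = 0.4373
  p(2,2)=2/29: -0.0690 × log₂(0.0690) = 0.2661
H(X,Y) = 3.0228 bits


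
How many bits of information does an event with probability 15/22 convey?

Information content I(x) = -log₂(p(x))
I = -log₂(15/22) = -log₂(0.6818)
I = 0.5525 bits


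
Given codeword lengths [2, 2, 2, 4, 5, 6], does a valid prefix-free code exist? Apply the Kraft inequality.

Kraft inequality: Σ 2^(-l_i) ≤ 1 for prefix-free code
Calculating: 2^(-2) + 2^(-2) + 2^(-2) + 2^(-4) + 2^(-5) + 2^(-6)
= 0.25 + 0.25 + 0.25 + 0.0625 + 0.03125 + 0.015625
= 0.8594
Since 0.8594 ≤ 1, prefix-free code exists


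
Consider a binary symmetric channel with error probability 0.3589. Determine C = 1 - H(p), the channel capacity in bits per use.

For BSC with error probability p:
C = 1 - H(p) where H(p) is binary entropy
H(0.3589) = -0.3589 × log₂(0.3589) - 0.6411 × log₂(0.6411)
H(p) = 0.9418
C = 1 - 0.9418 = 0.0582 bits/use


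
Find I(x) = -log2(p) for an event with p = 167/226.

Information content I(x) = -log₂(p(x))
I = -log₂(167/226) = -log₂(0.7389)
I = 0.4365 bits


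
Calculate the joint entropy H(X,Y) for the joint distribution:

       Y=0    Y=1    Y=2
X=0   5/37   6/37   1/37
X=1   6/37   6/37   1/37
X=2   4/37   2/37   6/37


H(X,Y) = -Σ p(x,y) log₂ p(x,y)
  p(0,0)=5/37: -0.1351 × log₂(0.1351) = 0.3902
  p(0,1)=6/37: -0.1622 × log₂(0.1622) = 0.4256
  p(0,2)=1/37: -0.0270 × log₂(0.0270) = 0.1408
  p(1,0)=6/37: -0.1622 × log₂(0.1622) = 0.4256
  p(1,1)=6/37: -0.1622 × log₂(0.1622) = 0.4256
  p(1,2)=1/37: -0.0270 × log₂(0.0270) = 0.1408
  p(2,0)=4/37: -0.1081 × log₂(0.1081) = 0.3470
  p(2,1)=2/37: -0.0541 × log₂(0.0541) = 0.2275
  p(2,2)=6/37: -0.1622 × log₂(0.1622) = 0.4256
H(X,Y) = 2.9487 bits


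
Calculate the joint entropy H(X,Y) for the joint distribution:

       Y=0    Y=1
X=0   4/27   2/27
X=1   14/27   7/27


H(X,Y) = -Σ p(x,y) log₂ p(x,y)
  p(0,0)=4/27: -0.1481 × log₂(0.1481) = 0.4081
  p(0,1)=2/27: -0.0741 × log₂(0.0741) = 0.2781
  p(1,0)=14/27: -0.5185 × log₂(0.5185) = 0.4913
  p(1,1)=7/27: -0.2593 × log₂(0.2593) = 0.5049
H(X,Y) = 1.6825 bits


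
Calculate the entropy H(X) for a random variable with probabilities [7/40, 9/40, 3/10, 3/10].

H(X) = -Σ p(x) log₂ p(x)
  -7/40 × log₂(7/40) = 0.4401
  -9/40 × log₂(9/40) = 0.4842
  -3/10 × log₂(3/10) = 0.5211
  -3/10 × log₂(3/10) = 0.5211
H(X) = 1.9664 bits


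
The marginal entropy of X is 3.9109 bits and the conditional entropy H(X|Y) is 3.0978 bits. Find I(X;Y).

I(X;Y) = H(X) - H(X|Y)
I(X;Y) = 3.9109 - 3.0978 = 0.8131 bits


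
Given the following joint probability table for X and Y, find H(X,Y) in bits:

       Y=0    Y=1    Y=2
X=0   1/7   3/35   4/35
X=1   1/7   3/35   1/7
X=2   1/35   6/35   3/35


H(X,Y) = -Σ p(x,y) log₂ p(x,y)
  p(0,0)=1/7: -0.1429 × log₂(0.1429) = 0.4011
  p(0,1)=3/35: -0.0857 × log₂(0.0857) = 0.3038
  p(0,2)=4/35: -0.1143 × log₂(0.1143) = 0.3576
  p(1,0)=1/7: -0.1429 × log₂(0.1429) = 0.4011
  p(1,1)=3/35: -0.0857 × log₂(0.0857) = 0.3038
  p(1,2)=1/7: -0.1429 × log₂(0.1429) = 0.4011
  p(2,0)=1/35: -0.0286 × log₂(0.0286) = 0.1466
  p(2,1)=6/35: -0.1714 × log₂(0.1714) = 0.4362
  p(2,2)=3/35: -0.0857 × log₂(0.0857) = 0.3038
H(X,Y) = 3.0549 bits


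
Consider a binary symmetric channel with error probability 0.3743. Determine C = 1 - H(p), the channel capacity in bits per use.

For BSC with error probability p:
C = 1 - H(p) where H(p) is binary entropy
H(0.3743) = -0.3743 × log₂(0.3743) - 0.6257 × log₂(0.6257)
H(p) = 0.9539
C = 1 - 0.9539 = 0.0461 bits/use


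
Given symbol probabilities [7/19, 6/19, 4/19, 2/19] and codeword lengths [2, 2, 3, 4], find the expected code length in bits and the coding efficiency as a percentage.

Average length L = Σ p_i × l_i = 2.4211 bits
Entropy H = 1.8710 bits
Efficiency η = H/L × 100% = 77.28%


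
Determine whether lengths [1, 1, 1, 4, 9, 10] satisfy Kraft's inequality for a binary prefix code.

Kraft inequality: Σ 2^(-l_i) ≤ 1 for prefix-free code
Calculating: 2^(-1) + 2^(-1) + 2^(-1) + 2^(-4) + 2^(-9) + 2^(-10)
= 0.5 + 0.5 + 0.5 + 0.0625 + 0.001953125 + 0.0009765625
= 1.5654
Since 1.5654 > 1, prefix-free code does not exist


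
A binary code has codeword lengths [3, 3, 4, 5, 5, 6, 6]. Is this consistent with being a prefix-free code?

Kraft inequality: Σ 2^(-l_i) ≤ 1 for prefix-free code
Calculating: 2^(-3) + 2^(-3) + 2^(-4) + 2^(-5) + 2^(-5) + 2^(-6) + 2^(-6)
= 0.125 + 0.125 + 0.0625 + 0.03125 + 0.03125 + 0.015625 + 0.015625
= 0.4062
Since 0.4062 ≤ 1, prefix-free code exists


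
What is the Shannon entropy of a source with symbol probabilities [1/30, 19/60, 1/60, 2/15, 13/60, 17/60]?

H(X) = -Σ p(x) log₂ p(x)
  -1/30 × log₂(1/30) = 0.1636
  -19/60 × log₂(19/60) = 0.5253
  -1/60 × log₂(1/60) = 0.0984
  -2/15 × log₂(2/15) = 0.3876
  -13/60 × log₂(13/60) = 0.4781
  -17/60 × log₂(17/60) = 0.5155
H(X) = 2.1685 bits


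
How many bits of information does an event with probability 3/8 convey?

Information content I(x) = -log₂(p(x))
I = -log₂(3/8) = -log₂(0.3750)
I = 1.4150 bits


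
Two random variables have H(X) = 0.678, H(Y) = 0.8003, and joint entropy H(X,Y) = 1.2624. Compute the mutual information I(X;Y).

I(X;Y) = H(X) + H(Y) - H(X,Y)
I(X;Y) = 0.678 + 0.8003 - 1.2624 = 0.2159 bits


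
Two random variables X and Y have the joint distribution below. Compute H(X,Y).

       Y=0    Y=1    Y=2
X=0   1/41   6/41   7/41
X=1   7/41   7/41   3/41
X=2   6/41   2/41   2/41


H(X,Y) = -Σ p(x,y) log₂ p(x,y)
  p(0,0)=1/41: -0.0244 × log₂(0.0244) = 0.1307
  p(0,1)=6/41: -0.1463 × log₂(0.1463) = 0.4057
  p(0,2)=7/41: -0.1707 × log₂(0.1707) = 0.4354
  p(1,0)=7/41: -0.1707 × log₂(0.1707) = 0.4354
  p(1,1)=7/41: -0.1707 × log₂(0.1707) = 0.4354
  p(1,2)=3/41: -0.0732 × log₂(0.0732) = 0.2760
  p(2,0)=6/41: -0.1463 × log₂(0.1463) = 0.4057
  p(2,1)=2/41: -0.0488 × log₂(0.0488) = 0.2126
  p(2,2)=2/41: -0.0488 × log₂(0.0488) = 0.2126
H(X,Y) = 2.9495 bits


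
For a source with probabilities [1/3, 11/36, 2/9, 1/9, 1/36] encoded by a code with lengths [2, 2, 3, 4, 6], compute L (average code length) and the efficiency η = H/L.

Average length L = Σ p_i × l_i = 2.5556 bits
Entropy H = 2.0290 bits
Efficiency η = H/L × 100% = 79.40%


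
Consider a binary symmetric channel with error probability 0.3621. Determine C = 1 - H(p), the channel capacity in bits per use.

For BSC with error probability p:
C = 1 - H(p) where H(p) is binary entropy
H(0.3621) = -0.3621 × log₂(0.3621) - 0.6379 × log₂(0.6379)
H(p) = 0.9444
C = 1 - 0.9444 = 0.0556 bits/use


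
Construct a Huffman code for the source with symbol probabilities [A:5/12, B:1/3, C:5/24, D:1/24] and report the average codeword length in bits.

Huffman tree construction:
Combine smallest probabilities repeatedly
Resulting codes:
  A: 0 (length 1)
  B: 11 (length 2)
  C: 101 (length 3)
  D: 100 (length 3)
Average length = Σ p(s) × length(s) = 1.8333 bits


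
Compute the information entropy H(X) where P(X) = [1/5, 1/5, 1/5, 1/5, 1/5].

H(X) = -Σ p(x) log₂ p(x)
  -1/5 × log₂(1/5) = 0.4644
  -1/5 × log₂(1/5) = 0.4644
  -1/5 × log₂(1/5) = 0.4644
  -1/5 × log₂(1/5) = 0.4644
  -1/5 × log₂(1/5) = 0.4644
H(X) = 2.3219 bits


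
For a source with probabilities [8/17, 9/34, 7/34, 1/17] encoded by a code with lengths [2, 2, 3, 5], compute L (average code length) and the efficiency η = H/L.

Average length L = Σ p_i × l_i = 2.3824 bits
Entropy H = 1.7292 bits
Efficiency η = H/L × 100% = 72.58%


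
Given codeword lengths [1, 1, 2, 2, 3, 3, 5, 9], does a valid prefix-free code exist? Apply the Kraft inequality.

Kraft inequality: Σ 2^(-l_i) ≤ 1 for prefix-free code
Calculating: 2^(-1) + 2^(-1) + 2^(-2) + 2^(-2) + 2^(-3) + 2^(-3) + 2^(-5) + 2^(-9)
= 0.5 + 0.5 + 0.25 + 0.25 + 0.125 + 0.125 + 0.03125 + 0.001953125
= 1.7832
Since 1.7832 > 1, prefix-free code does not exist


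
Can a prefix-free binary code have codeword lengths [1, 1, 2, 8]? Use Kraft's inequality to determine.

Kraft inequality: Σ 2^(-l_i) ≤ 1 for prefix-free code
Calculating: 2^(-1) + 2^(-1) + 2^(-2) + 2^(-8)
= 0.5 + 0.5 + 0.25 + 0.00390625
= 1.2539
Since 1.2539 > 1, prefix-free code does not exist


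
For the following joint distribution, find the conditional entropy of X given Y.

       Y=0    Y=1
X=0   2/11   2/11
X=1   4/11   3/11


H(X|Y) = Σ_y p(y) H(X|Y=y)
  p(Y=0) = 6/11, H(X|Y=0) = 0.9183
  p(Y=1) = 5/11, H(X|Y=1) = 0.9710
H(X|Y) = 0.5455×0.9183 + 0.4545×0.9710 = 0.9422 bits


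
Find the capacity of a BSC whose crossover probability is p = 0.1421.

For BSC with error probability p:
C = 1 - H(p) where H(p) is binary entropy
H(0.1421) = -0.1421 × log₂(0.1421) - 0.8579 × log₂(0.8579)
H(p) = 0.5897
C = 1 - 0.5897 = 0.4103 bits/use


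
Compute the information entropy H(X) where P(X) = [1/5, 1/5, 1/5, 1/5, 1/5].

H(X) = -Σ p(x) log₂ p(x)
  -1/5 × log₂(1/5) = 0.4644
  -1/5 × log₂(1/5) = 0.4644
  -1/5 × log₂(1/5) = 0.4644
  -1/5 × log₂(1/5) = 0.4644
  -1/5 × log₂(1/5) = 0.4644
H(X) = 2.3219 bits


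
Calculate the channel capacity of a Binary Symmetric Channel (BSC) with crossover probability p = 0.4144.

For BSC with error probability p:
C = 1 - H(p) where H(p) is binary entropy
H(0.4144) = -0.4144 × log₂(0.4144) - 0.5856 × log₂(0.5856)
H(p) = 0.9788
C = 1 - 0.9788 = 0.0212 bits/use


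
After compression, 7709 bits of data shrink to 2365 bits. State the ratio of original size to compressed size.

Compression ratio = Original / Compressed
= 7709 / 2365 = 3.26:1


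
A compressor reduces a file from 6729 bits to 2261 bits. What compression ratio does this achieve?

Compression ratio = Original / Compressed
= 6729 / 2261 = 2.98:1


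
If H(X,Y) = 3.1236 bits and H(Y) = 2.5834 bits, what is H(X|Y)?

Chain rule: H(X,Y) = H(X|Y) + H(Y)
H(X|Y) = H(X,Y) - H(Y) = 3.1236 - 2.5834 = 0.5402 bits


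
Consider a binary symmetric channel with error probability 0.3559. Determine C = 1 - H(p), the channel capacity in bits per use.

For BSC with error probability p:
C = 1 - H(p) where H(p) is binary entropy
H(0.3559) = -0.3559 × log₂(0.3559) - 0.6441 × log₂(0.6441)
H(p) = 0.9392
C = 1 - 0.9392 = 0.0608 bits/use


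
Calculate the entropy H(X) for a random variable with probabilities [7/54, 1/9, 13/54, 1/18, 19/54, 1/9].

H(X) = -Σ p(x) log₂ p(x)
  -7/54 × log₂(7/54) = 0.3821
  -1/9 × log₂(1/9) = 0.3522
  -13/54 × log₂(13/54) = 0.4946
  -1/18 × log₂(1/18) = 0.2317
  -19/54 × log₂(19/54) = 0.5302
  -1/9 × log₂(1/9) = 0.3522
H(X) = 2.3430 bits


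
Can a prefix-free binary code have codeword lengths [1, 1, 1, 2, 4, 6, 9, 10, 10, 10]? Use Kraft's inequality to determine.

Kraft inequality: Σ 2^(-l_i) ≤ 1 for prefix-free code
Calculating: 2^(-1) + 2^(-1) + 2^(-1) + 2^(-2) + 2^(-4) + 2^(-6) + 2^(-9) + 2^(-10) + 2^(-10) + 2^(-10)
= 0.5 + 0.5 + 0.5 + 0.25 + 0.0625 + 0.015625 + 0.001953125 + 0.0009765625 + 0.0009765625 + 0.0009765625
= 1.8330
Since 1.8330 > 1, prefix-free code does not exist


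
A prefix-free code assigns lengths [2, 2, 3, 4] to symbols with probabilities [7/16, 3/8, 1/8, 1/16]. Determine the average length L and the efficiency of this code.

Average length L = Σ p_i × l_i = 2.2500 bits
Entropy H = 1.6774 bits
Efficiency η = H/L × 100% = 74.55%


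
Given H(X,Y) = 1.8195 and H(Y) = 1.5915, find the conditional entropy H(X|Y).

Chain rule: H(X,Y) = H(X|Y) + H(Y)
H(X|Y) = H(X,Y) - H(Y) = 1.8195 - 1.5915 = 0.228 bits


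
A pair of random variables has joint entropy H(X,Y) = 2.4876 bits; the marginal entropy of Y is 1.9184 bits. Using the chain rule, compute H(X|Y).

Chain rule: H(X,Y) = H(X|Y) + H(Y)
H(X|Y) = H(X,Y) - H(Y) = 2.4876 - 1.9184 = 0.5692 bits


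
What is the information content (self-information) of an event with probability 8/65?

Information content I(x) = -log₂(p(x))
I = -log₂(8/65) = -log₂(0.1231)
I = 3.0224 bits


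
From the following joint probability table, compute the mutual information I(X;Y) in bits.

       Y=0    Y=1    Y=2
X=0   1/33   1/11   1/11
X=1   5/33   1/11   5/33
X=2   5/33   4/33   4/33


H(X) = 1.5334, H(Y) = 1.5810, H(X,Y) = 3.0719
I(X;Y) = H(X) + H(Y) - H(X,Y) = 0.0425 bits


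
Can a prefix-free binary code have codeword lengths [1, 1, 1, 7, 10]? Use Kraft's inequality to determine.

Kraft inequality: Σ 2^(-l_i) ≤ 1 for prefix-free code
Calculating: 2^(-1) + 2^(-1) + 2^(-1) + 2^(-7) + 2^(-10)
= 0.5 + 0.5 + 0.5 + 0.0078125 + 0.0009765625
= 1.5088
Since 1.5088 > 1, prefix-free code does not exist


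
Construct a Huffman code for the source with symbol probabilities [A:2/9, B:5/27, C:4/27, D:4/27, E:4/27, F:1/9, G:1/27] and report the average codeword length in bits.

Huffman tree construction:
Combine smallest probabilities repeatedly
Resulting codes:
  A: 01 (length 2)
  B: 00 (length 2)
  C: 100 (length 3)
  D: 101 (length 3)
  E: 110 (length 3)
  F: 1111 (length 4)
  G: 1110 (length 4)
Average length = Σ p(s) × length(s) = 2.7407 bits
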